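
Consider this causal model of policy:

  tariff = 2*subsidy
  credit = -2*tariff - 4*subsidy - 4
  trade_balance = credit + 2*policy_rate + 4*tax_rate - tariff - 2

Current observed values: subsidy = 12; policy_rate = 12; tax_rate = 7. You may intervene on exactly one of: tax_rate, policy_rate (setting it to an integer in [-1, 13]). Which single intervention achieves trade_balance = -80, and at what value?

set policy_rate = 9

Intervening on tax_rate: trade_balance = 4*tax_rate - 102. Reaching -80 requires tax_rate = 11/2, not an integer.
Intervening on policy_rate: with other inputs at their observed values, trade_balance = 2*policy_rate - 98. Solving for -80 gives policy_rate = 9, within [-1, 13].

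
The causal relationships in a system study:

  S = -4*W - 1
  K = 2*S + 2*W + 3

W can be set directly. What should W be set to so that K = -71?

W = 12

Substituting into the K equation gives K = -6*W + 1.
Solve -6*W + 1 = -71: W = (-71 - 1) / -6 = 12.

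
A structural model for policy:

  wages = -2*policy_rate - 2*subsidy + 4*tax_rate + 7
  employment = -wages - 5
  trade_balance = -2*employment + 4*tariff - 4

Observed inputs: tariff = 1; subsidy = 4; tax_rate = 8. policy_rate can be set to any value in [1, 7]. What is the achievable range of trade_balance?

44 to 68

Substituting into the wages equation gives wages = -2*policy_rate + 31.
employment becomes 2*policy_rate - 36.
trade_balance becomes -4*policy_rate + 72.
Linear in policy_rate, so extremes are at the endpoints: policy_rate = 1 gives trade_balance = 68; policy_rate = 7 gives trade_balance = 44.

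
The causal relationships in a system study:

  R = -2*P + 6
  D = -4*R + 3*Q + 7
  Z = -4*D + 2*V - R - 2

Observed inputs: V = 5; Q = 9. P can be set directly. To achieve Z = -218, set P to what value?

P = 6

Substituting into the D equation gives D = 8*P + 10.
So Z = -30*P - 38.
Solve -30*P - 38 = -218: P = (-218 + 38) / -30 = 6.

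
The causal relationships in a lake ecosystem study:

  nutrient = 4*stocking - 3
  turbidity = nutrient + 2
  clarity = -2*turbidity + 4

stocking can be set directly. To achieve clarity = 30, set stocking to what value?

stocking = -3

Substituting into the turbidity equation gives turbidity = 4*stocking - 1.
Substituting into the clarity equation gives clarity = -8*stocking + 6.
Solve -8*stocking + 6 = 30: stocking = (30 - 6) / -8 = -3.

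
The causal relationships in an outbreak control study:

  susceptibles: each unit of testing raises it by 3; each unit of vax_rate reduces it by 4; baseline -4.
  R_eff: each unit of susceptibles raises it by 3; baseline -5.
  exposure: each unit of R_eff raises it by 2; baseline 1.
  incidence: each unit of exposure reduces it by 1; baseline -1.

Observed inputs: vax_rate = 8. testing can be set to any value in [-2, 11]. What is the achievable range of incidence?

26 to 260

Substituting into the susceptibles equation gives susceptibles = 3*testing - 36.
Substituting into the R_eff equation gives R_eff = 9*testing - 113.
This gives exposure = 18*testing - 225.
This gives incidence = -18*testing + 224.
Linear in testing, so extremes are at the endpoints: testing = -2 gives incidence = 260; testing = 11 gives incidence = 26.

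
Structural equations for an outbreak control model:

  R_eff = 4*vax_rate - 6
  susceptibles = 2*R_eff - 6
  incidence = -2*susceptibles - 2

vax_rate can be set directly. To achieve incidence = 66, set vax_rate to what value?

Substituting into the susceptibles equation gives susceptibles = 8*vax_rate - 18.
This gives incidence = -16*vax_rate + 34.
Solve -16*vax_rate + 34 = 66: vax_rate = (66 - 34) / -16 = -2.

vax_rate = -2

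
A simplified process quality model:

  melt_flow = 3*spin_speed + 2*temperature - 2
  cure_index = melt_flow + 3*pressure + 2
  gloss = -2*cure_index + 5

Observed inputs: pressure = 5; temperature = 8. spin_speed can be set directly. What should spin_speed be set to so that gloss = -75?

spin_speed = 3

Substituting into the melt_flow equation gives melt_flow = 3*spin_speed + 14.
Substituting into the cure_index equation gives cure_index = 3*spin_speed + 31.
Substituting into the gloss equation gives gloss = -6*spin_speed - 57.
Solve -6*spin_speed - 57 = -75: spin_speed = (-75 + 57) / -6 = 3.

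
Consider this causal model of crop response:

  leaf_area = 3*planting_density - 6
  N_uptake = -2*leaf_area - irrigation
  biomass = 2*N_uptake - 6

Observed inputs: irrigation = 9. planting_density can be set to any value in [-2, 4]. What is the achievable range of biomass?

Substituting into the N_uptake equation gives N_uptake = -6*planting_density + 3.
Substituting into the biomass equation gives biomass = -12*planting_density.
Linear in planting_density, so extremes are at the endpoints: planting_density = -2 gives biomass = 24; planting_density = 4 gives biomass = -48.

-48 to 24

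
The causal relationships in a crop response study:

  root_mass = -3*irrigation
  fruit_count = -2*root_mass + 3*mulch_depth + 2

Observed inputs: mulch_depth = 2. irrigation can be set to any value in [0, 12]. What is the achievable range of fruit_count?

Substituting into the fruit_count equation gives fruit_count = 6*irrigation + 8.
Linear in irrigation, so extremes are at the endpoints: irrigation = 0 gives fruit_count = 8; irrigation = 12 gives fruit_count = 80.

8 to 80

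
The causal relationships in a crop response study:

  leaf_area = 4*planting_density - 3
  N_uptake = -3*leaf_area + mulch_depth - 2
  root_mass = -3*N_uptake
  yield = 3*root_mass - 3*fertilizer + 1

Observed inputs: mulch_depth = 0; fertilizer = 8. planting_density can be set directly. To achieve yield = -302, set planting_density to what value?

planting_density = -2

Substituting into the N_uptake equation gives N_uptake = -12*planting_density + 7.
Substituting into the root_mass equation gives root_mass = 36*planting_density - 21.
Substituting into the yield equation gives yield = 108*planting_density - 86.
Solve 108*planting_density - 86 = -302: planting_density = (-302 + 86) / 108 = -2.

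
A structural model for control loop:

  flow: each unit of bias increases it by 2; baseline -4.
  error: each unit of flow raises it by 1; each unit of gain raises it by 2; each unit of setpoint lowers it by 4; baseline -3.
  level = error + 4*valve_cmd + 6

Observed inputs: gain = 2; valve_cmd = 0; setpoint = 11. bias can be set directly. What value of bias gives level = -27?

Substituting into the error equation gives error = 2*bias - 47.
So level = 2*bias - 41.
Solve 2*bias - 41 = -27: bias = (-27 + 41) / 2 = 7.

bias = 7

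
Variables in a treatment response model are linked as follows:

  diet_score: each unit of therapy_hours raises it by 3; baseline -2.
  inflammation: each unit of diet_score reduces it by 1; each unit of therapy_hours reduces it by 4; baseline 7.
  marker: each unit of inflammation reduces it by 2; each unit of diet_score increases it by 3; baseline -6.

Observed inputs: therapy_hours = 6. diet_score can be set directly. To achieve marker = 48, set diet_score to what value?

diet_score = 4

Intervening on diet_score fixes its value directly, overriding its dependence on therapy_hours.
Substituting into the inflammation equation gives inflammation = -diet_score - 17.
Substituting into the marker equation gives marker = 5*diet_score + 28.
Solve 5*diet_score + 28 = 48: diet_score = (48 - 28) / 5 = 4.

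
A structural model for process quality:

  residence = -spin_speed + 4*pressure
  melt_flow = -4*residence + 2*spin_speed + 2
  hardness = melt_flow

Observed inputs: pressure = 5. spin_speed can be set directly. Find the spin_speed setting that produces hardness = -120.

Substituting into the residence equation gives residence = -spin_speed + 20.
melt_flow becomes 6*spin_speed - 78.
Substituting into the hardness equation gives hardness = 6*spin_speed - 78.
Solve 6*spin_speed - 78 = -120: spin_speed = (-120 + 78) / 6 = -7.

spin_speed = -7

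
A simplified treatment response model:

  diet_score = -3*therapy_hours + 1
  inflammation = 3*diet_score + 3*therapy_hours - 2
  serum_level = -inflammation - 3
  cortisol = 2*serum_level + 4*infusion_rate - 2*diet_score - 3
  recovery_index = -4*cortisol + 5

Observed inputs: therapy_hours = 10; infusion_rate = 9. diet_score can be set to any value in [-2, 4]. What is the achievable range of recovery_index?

57 to 249

Intervening on diet_score fixes its value directly, overriding its dependence on therapy_hours.
Substituting into the inflammation equation gives inflammation = 3*diet_score + 28.
Substituting into the serum_level equation gives serum_level = -3*diet_score - 31.
Substituting into the cortisol equation gives cortisol = -8*diet_score - 29.
Substituting into the recovery_index equation gives recovery_index = 32*diet_score + 121.
Linear in diet_score, so extremes are at the endpoints: diet_score = -2 gives recovery_index = 57; diet_score = 4 gives recovery_index = 249.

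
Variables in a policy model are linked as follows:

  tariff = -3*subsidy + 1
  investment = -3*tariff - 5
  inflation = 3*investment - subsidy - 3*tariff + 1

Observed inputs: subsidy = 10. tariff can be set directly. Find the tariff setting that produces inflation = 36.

tariff = -5

Intervening on tariff fixes its value directly, overriding its dependence on subsidy.
Substituting into the inflation equation gives inflation = -12*tariff - 24.
Solve -12*tariff - 24 = 36: tariff = (36 + 24) / -12 = -5.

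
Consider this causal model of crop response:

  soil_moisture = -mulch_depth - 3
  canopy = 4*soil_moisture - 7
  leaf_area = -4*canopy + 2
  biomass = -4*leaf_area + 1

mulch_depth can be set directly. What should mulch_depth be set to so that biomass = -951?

Substituting into the canopy equation gives canopy = -4*mulch_depth - 19.
This gives leaf_area = 16*mulch_depth + 78.
This gives biomass = -64*mulch_depth - 311.
Solve -64*mulch_depth - 311 = -951: mulch_depth = (-951 + 311) / -64 = 10.

mulch_depth = 10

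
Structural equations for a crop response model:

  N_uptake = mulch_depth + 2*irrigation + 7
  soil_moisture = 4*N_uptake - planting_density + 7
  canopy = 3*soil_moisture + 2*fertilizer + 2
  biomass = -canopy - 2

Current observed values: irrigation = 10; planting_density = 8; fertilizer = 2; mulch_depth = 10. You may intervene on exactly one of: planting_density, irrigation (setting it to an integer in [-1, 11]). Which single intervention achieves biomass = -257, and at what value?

set irrigation = 2

Intervening on planting_density: biomass = 3*planting_density - 473. Reaching -257 requires planting_density = 72, outside [-1, 11].
Intervening on irrigation: with other inputs at their observed values, biomass = -24*irrigation - 209. Solving for -257 gives irrigation = 2, within [-1, 11].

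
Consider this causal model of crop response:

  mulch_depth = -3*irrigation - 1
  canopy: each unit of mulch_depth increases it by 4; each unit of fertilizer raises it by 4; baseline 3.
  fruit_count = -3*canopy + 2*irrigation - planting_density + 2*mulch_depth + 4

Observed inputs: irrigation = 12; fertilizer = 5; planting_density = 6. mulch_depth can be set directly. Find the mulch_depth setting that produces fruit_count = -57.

Intervening on mulch_depth fixes its value directly, overriding its dependence on irrigation.
Substituting into the canopy equation gives canopy = 4*mulch_depth + 23.
Substituting into the fruit_count equation gives fruit_count = -10*mulch_depth - 47.
Solve -10*mulch_depth - 47 = -57: mulch_depth = (-57 + 47) / -10 = 1.

mulch_depth = 1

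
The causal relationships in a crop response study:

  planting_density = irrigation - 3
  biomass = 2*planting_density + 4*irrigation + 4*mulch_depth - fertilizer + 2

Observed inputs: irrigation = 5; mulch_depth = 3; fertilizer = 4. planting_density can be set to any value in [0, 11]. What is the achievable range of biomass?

Intervening on planting_density fixes its value directly, overriding its dependence on irrigation.
Substituting into the biomass equation gives biomass = 2*planting_density + 30.
Linear in planting_density, so extremes are at the endpoints: planting_density = 0 gives biomass = 30; planting_density = 11 gives biomass = 52.

30 to 52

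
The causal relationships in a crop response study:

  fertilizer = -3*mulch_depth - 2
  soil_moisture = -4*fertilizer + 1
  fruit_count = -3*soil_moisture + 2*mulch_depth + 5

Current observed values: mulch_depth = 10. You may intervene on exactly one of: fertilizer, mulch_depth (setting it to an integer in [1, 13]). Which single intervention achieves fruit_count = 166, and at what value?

set fertilizer = 12

Intervening on fertilizer: with other inputs at their observed values, fruit_count = 12*fertilizer + 22. Solving for 166 gives fertilizer = 12, within [1, 13].
Intervening on mulch_depth: fruit_count = -34*mulch_depth - 22. Reaching 166 requires mulch_depth = -94/17, not an integer.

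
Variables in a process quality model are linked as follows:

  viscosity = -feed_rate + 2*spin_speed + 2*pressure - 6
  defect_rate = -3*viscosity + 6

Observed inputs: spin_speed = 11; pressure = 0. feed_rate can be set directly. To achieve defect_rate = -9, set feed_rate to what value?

Substituting into the viscosity equation gives viscosity = -feed_rate + 16.
Substituting into the defect_rate equation gives defect_rate = 3*feed_rate - 42.
Solve 3*feed_rate - 42 = -9: feed_rate = (-9 + 42) / 3 = 11.

feed_rate = 11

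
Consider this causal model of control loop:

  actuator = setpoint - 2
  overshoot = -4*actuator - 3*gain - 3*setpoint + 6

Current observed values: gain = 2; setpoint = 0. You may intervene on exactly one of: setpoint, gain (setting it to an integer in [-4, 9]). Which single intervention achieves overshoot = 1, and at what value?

Intervening on setpoint: with other inputs at their observed values, overshoot = -7*setpoint + 8. Solving for 1 gives setpoint = 1, within [-4, 9].
Intervening on gain: overshoot = -3*gain + 14. Reaching 1 requires gain = 13/3, not an integer.

set setpoint = 1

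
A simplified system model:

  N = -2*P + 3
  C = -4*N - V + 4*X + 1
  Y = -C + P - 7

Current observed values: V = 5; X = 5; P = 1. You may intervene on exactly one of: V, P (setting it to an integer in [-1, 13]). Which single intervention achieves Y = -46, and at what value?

set P = 5

Intervening on V: Y = V - 23. Reaching -46 requires V = -23, outside [-1, 13].
Intervening on P: with other inputs at their observed values, Y = -7*P - 11. Solving for -46 gives P = 5, within [-1, 13].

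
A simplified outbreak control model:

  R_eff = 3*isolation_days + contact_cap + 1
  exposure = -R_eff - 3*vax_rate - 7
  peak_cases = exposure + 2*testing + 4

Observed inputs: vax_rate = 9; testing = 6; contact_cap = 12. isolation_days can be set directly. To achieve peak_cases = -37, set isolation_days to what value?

Substituting into the R_eff equation gives R_eff = 3*isolation_days + 13.
Substituting into the exposure equation gives exposure = -3*isolation_days - 47.
Substituting into the peak_cases equation gives peak_cases = -3*isolation_days - 31.
Solve -3*isolation_days - 31 = -37: isolation_days = (-37 + 31) / -3 = 2.

isolation_days = 2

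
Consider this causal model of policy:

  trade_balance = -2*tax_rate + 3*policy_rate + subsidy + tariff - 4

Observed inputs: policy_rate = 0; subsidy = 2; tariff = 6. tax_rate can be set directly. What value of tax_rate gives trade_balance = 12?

tax_rate = -4

Substituting into the trade_balance equation gives trade_balance = -2*tax_rate + 4.
Solve -2*tax_rate + 4 = 12: tax_rate = (12 - 4) / -2 = -4.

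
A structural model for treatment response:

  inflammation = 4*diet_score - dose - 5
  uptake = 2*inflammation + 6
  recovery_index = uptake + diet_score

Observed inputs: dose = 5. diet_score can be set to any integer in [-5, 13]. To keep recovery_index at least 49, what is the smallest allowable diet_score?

Substituting into the inflammation equation gives inflammation = 4*diet_score - 10.
Substituting into the uptake equation gives uptake = 8*diet_score - 14.
Substituting into the recovery_index equation gives recovery_index = 9*diet_score - 14.
Require 9*diet_score - 14 ≥ 49, so diet_score ≥ 7.
The smallest integer in [-5, 13] satisfying this is 7.

diet_score = 7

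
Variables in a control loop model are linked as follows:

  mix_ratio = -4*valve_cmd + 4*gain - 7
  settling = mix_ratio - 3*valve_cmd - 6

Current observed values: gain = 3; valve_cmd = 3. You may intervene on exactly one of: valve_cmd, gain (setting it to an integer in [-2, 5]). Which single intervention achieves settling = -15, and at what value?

Intervening on valve_cmd: with other inputs at their observed values, settling = -7*valve_cmd - 1. Solving for -15 gives valve_cmd = 2, within [-2, 5].
Intervening on gain: settling = 4*gain - 34. Reaching -15 requires gain = 19/4, not an integer.

set valve_cmd = 2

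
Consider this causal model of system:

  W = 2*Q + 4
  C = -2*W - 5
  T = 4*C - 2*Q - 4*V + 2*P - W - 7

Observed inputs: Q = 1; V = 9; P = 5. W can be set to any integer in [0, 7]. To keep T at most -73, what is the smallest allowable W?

W = 2

Intervening on W fixes its value directly, overriding its dependence on Q.
Substituting into the T equation gives T = -9*W - 55.
Require -9*W - 55 ≤ -73, so W ≥ 2.
The smallest integer in [0, 7] satisfying this is 2.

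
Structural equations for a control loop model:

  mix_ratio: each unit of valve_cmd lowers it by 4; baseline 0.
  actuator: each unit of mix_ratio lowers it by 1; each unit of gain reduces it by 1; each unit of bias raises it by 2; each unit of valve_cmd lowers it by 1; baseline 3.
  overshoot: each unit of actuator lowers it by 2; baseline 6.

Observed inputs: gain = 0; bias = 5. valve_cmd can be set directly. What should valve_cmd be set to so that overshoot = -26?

Substituting into the actuator equation gives actuator = 3*valve_cmd + 13.
Substituting into the overshoot equation gives overshoot = -6*valve_cmd - 20.
Solve -6*valve_cmd - 20 = -26: valve_cmd = (-26 + 20) / -6 = 1.

valve_cmd = 1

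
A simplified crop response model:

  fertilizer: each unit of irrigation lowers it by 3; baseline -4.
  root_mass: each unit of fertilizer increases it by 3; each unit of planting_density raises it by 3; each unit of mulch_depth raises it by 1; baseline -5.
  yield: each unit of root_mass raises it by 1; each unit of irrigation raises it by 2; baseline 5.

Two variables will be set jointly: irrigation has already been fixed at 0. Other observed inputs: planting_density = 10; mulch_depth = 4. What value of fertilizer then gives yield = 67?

With irrigation held at 0:
Intervening on fertilizer fixes its value directly, overriding its dependence on irrigation.
Substituting into the root_mass equation gives root_mass = 3*fertilizer + 29.
yield becomes 3*fertilizer + 34.
Solve 3*fertilizer + 34 = 67: fertilizer = (67 - 34) / 3 = 11.

fertilizer = 11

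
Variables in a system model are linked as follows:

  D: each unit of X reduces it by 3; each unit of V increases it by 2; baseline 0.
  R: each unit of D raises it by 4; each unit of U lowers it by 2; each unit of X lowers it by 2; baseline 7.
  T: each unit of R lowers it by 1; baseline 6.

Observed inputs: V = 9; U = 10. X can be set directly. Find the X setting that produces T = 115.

Substituting into the D equation gives D = -3*X + 18.
Substituting into the R equation gives R = -14*X + 59.
Substituting into the T equation gives T = 14*X - 53.
Solve 14*X - 53 = 115: X = (115 + 53) / 14 = 12.

X = 12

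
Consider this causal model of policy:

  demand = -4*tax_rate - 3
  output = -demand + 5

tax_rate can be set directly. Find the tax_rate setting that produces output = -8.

Substituting into the output equation gives output = 4*tax_rate + 8.
Solve 4*tax_rate + 8 = -8: tax_rate = (-8 - 8) / 4 = -4.

tax_rate = -4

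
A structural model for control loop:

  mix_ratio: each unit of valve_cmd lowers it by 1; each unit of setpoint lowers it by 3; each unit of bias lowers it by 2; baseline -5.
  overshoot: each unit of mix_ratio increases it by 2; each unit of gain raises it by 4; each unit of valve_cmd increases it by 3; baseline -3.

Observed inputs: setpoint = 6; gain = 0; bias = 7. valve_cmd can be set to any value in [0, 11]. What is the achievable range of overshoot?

Substituting into the mix_ratio equation gives mix_ratio = -valve_cmd - 37.
Substituting into the overshoot equation gives overshoot = valve_cmd - 77.
Linear in valve_cmd, so extremes are at the endpoints: valve_cmd = 0 gives overshoot = -77; valve_cmd = 11 gives overshoot = -66.

-77 to -66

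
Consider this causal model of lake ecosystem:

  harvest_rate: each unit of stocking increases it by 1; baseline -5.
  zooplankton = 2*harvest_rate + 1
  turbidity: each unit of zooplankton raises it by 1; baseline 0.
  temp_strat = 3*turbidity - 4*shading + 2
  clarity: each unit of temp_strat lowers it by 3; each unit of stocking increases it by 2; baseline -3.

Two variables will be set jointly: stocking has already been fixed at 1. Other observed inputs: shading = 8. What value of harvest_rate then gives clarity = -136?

harvest_rate = 12

With stocking held at 1:
Intervening on harvest_rate fixes its value directly, overriding its dependence on stocking.
Substituting into the turbidity equation gives turbidity = 2*harvest_rate + 1.
temp_strat becomes 6*harvest_rate - 27.
Substituting into the clarity equation gives clarity = -18*harvest_rate + 80.
Solve -18*harvest_rate + 80 = -136: harvest_rate = (-136 - 80) / -18 = 12.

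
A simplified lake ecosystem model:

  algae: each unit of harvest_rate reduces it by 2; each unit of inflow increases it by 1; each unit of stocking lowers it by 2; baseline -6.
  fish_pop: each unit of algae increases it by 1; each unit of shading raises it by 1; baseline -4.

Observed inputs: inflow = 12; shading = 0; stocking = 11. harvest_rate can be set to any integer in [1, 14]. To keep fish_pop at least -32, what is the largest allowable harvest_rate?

Substituting into the algae equation gives algae = -2*harvest_rate - 16.
This gives fish_pop = -2*harvest_rate - 20.
Require -2*harvest_rate - 20 ≥ -32, so harvest_rate ≤ 6.
The largest integer in [1, 14] satisfying this is 6.

harvest_rate = 6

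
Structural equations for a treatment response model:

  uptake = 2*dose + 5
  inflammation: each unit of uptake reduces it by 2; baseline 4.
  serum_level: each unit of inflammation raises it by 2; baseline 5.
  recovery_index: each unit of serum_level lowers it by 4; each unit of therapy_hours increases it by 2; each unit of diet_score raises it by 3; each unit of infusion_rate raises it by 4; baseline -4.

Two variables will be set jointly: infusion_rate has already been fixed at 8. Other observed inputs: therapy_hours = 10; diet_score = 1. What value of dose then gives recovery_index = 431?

dose = 11

With infusion_rate held at 8:
Substituting into the inflammation equation gives inflammation = -4*dose - 6.
Substituting into the serum_level equation gives serum_level = -8*dose - 7.
Substituting into the recovery_index equation gives recovery_index = 32*dose + 79.
Solve 32*dose + 79 = 431: dose = (431 - 79) / 32 = 11.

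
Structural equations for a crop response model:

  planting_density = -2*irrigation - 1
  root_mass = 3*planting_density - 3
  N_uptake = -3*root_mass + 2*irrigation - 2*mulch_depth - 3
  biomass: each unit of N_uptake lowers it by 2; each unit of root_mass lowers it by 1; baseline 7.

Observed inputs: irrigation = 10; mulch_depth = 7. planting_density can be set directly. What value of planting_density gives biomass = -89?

planting_density = -5

Intervening on planting_density fixes its value directly, overriding its dependence on irrigation.
Substituting into the N_uptake equation gives N_uptake = -9*planting_density + 12.
Substituting into the biomass equation gives biomass = 15*planting_density - 14.
Solve 15*planting_density - 14 = -89: planting_density = (-89 + 14) / 15 = -5.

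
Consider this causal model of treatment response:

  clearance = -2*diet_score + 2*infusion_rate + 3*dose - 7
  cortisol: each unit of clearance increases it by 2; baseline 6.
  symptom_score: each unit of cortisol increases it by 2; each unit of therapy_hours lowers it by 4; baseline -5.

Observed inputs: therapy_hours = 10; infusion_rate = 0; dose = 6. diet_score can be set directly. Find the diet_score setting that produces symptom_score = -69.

diet_score = 10

Substituting into the clearance equation gives clearance = -2*diet_score + 11.
Substituting into the cortisol equation gives cortisol = -4*diet_score + 28.
Substituting into the symptom_score equation gives symptom_score = -8*diet_score + 11.
Solve -8*diet_score + 11 = -69: diet_score = (-69 - 11) / -8 = 10.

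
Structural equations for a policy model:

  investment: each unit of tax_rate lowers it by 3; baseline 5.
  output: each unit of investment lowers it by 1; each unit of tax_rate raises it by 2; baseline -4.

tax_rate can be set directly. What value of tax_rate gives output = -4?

Substituting into the output equation gives output = 5*tax_rate - 9.
Solve 5*tax_rate - 9 = -4: tax_rate = (-4 + 9) / 5 = 1.

tax_rate = 1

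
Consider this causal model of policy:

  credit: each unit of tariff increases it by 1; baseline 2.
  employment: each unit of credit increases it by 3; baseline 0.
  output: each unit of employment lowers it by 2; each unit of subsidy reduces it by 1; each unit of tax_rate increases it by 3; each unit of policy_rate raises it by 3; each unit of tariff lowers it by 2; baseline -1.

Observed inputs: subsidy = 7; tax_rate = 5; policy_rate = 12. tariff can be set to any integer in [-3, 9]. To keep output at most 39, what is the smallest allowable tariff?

Substituting into the employment equation gives employment = 3*tariff + 6.
This gives output = -8*tariff + 31.
Require -8*tariff + 31 ≤ 39, so tariff ≥ -1.
The smallest integer in [-3, 9] satisfying this is -1.

tariff = -1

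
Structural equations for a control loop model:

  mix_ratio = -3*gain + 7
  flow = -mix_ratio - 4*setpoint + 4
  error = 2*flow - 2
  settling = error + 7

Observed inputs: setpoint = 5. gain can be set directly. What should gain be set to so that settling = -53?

gain = -2

Substituting into the flow equation gives flow = 3*gain - 23.
This gives error = 6*gain - 48.
So settling = 6*gain - 41.
Solve 6*gain - 41 = -53: gain = (-53 + 41) / 6 = -2.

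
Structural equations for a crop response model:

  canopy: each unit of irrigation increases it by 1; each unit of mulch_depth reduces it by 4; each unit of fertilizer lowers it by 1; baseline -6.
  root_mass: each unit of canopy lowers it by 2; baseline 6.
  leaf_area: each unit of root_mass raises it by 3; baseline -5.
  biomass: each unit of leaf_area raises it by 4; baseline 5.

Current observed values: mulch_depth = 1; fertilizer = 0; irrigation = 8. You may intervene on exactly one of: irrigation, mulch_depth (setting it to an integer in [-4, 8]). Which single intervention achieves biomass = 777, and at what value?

set mulch_depth = 8

Intervening on irrigation: biomass = -24*irrigation + 297. Reaching 777 requires irrigation = -20, outside [-4, 8].
Intervening on mulch_depth: with other inputs at their observed values, biomass = 96*mulch_depth + 9. Solving for 777 gives mulch_depth = 8, within [-4, 8].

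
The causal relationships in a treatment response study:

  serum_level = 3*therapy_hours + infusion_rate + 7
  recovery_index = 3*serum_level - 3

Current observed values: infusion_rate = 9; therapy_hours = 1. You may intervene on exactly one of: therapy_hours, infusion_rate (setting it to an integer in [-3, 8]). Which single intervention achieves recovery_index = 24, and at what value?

Intervening on therapy_hours: recovery_index = 9*therapy_hours + 45. Reaching 24 requires therapy_hours = -7/3, not an integer.
Intervening on infusion_rate: with other inputs at their observed values, recovery_index = 3*infusion_rate + 27. Solving for 24 gives infusion_rate = -1, within [-3, 8].

set infusion_rate = -1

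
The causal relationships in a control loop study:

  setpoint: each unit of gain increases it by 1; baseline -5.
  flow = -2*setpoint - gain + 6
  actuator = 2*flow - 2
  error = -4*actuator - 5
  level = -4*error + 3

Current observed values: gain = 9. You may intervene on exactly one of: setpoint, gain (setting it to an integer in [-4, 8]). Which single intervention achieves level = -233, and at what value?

Intervening on setpoint: with other inputs at their observed values, level = -64*setpoint - 105. Solving for -233 gives setpoint = 2, within [-4, 8].
Intervening on gain: level = -96*gain + 503. Reaching -233 requires gain = 23/3, not an integer.

set setpoint = 2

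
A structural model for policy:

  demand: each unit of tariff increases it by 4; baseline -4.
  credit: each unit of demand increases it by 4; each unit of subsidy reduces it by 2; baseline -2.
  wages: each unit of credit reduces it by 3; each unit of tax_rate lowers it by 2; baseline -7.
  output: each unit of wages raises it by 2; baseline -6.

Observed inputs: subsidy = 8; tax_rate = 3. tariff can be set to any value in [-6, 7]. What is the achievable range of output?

-500 to 748

Substituting into the credit equation gives credit = 16*tariff - 34.
Substituting into the wages equation gives wages = -48*tariff + 89.
Substituting into the output equation gives output = -96*tariff + 172.
Linear in tariff, so extremes are at the endpoints: tariff = -6 gives output = 748; tariff = 7 gives output = -500.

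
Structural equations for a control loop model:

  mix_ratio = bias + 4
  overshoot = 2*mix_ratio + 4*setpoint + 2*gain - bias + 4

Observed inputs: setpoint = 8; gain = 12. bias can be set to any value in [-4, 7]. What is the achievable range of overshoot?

64 to 75

Substituting into the overshoot equation gives overshoot = bias + 68.
Linear in bias, so extremes are at the endpoints: bias = -4 gives overshoot = 64; bias = 7 gives overshoot = 75.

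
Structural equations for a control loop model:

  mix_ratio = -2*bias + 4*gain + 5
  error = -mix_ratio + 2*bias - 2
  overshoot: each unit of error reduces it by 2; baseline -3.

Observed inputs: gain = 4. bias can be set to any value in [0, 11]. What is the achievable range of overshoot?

-45 to 43

Substituting into the mix_ratio equation gives mix_ratio = -2*bias + 21.
So error = 4*bias - 23.
Substituting into the overshoot equation gives overshoot = -8*bias + 43.
Linear in bias, so extremes are at the endpoints: bias = 0 gives overshoot = 43; bias = 11 gives overshoot = -45.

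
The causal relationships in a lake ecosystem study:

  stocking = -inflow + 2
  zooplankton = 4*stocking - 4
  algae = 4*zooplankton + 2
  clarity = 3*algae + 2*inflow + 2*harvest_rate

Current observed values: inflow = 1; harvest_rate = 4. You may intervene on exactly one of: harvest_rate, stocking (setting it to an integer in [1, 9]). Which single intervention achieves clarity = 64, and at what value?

set stocking = 2

Intervening on harvest_rate: clarity = 2*harvest_rate + 8. Reaching 64 requires harvest_rate = 28, outside [1, 9].
Intervening on stocking: with other inputs at their observed values, clarity = 48*stocking - 32. Solving for 64 gives stocking = 2, within [1, 9].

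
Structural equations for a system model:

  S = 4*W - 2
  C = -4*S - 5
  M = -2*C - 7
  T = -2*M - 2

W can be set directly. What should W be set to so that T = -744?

W = 12

Substituting into the C equation gives C = -16*W + 3.
M becomes 32*W - 13.
Substituting into the T equation gives T = -64*W + 24.
Solve -64*W + 24 = -744: W = (-744 - 24) / -64 = 12.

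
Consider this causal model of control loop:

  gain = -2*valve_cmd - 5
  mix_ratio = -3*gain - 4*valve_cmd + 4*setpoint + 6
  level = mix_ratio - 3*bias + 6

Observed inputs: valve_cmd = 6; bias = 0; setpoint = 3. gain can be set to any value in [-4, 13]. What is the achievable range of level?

-39 to 12

Intervening on gain fixes its value directly, overriding its dependence on valve_cmd.
Substituting into the mix_ratio equation gives mix_ratio = -3*gain - 6.
Substituting into the level equation gives level = -3*gain.
Linear in gain, so extremes are at the endpoints: gain = -4 gives level = 12; gain = 13 gives level = -39.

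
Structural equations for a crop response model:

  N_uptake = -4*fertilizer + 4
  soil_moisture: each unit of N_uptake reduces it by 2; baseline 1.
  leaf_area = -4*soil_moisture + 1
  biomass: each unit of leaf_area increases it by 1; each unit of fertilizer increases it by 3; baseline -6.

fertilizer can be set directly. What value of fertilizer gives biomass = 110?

fertilizer = -3

Substituting into the soil_moisture equation gives soil_moisture = 8*fertilizer - 7.
leaf_area becomes -32*fertilizer + 29.
Substituting into the biomass equation gives biomass = -29*fertilizer + 23.
Solve -29*fertilizer + 23 = 110: fertilizer = (110 - 23) / -29 = -3.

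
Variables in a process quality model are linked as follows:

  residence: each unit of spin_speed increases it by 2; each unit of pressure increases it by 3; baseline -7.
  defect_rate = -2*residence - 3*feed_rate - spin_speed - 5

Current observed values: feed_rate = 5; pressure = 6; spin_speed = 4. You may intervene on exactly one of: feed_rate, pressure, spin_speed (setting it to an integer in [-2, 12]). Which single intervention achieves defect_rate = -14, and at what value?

set pressure = -2

Intervening on feed_rate: defect_rate = -3*feed_rate - 47. Reaching -14 requires feed_rate = -11, outside [-2, 12].
Intervening on pressure: with other inputs at their observed values, defect_rate = -6*pressure - 26. Solving for -14 gives pressure = -2, within [-2, 12].
Intervening on spin_speed: defect_rate = -5*spin_speed - 42. Reaching -14 requires spin_speed = -28/5, not an integer.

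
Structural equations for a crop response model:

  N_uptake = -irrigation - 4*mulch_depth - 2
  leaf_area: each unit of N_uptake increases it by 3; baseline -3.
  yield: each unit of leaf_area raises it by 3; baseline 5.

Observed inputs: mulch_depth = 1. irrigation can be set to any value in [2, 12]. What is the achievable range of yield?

-166 to -76

Substituting into the N_uptake equation gives N_uptake = -irrigation - 6.
Substituting into the leaf_area equation gives leaf_area = -3*irrigation - 21.
Substituting into the yield equation gives yield = -9*irrigation - 58.
Linear in irrigation, so extremes are at the endpoints: irrigation = 2 gives yield = -76; irrigation = 12 gives yield = -166.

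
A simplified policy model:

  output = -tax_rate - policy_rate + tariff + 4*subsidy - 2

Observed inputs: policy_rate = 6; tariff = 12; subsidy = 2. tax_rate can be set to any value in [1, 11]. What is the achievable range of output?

Substituting into the output equation gives output = -tax_rate + 12.
Linear in tax_rate, so extremes are at the endpoints: tax_rate = 1 gives output = 11; tax_rate = 11 gives output = 1.

1 to 11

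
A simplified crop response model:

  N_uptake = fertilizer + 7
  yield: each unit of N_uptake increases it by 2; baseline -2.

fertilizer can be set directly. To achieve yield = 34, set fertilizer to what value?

fertilizer = 11

Substituting into the yield equation gives yield = 2*fertilizer + 12.
Solve 2*fertilizer + 12 = 34: fertilizer = (34 - 12) / 2 = 11.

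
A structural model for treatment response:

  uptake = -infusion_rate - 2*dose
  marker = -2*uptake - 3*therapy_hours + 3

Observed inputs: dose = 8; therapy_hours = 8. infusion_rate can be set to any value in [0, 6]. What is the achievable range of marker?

11 to 23

Substituting into the uptake equation gives uptake = -infusion_rate - 16.
Substituting into the marker equation gives marker = 2*infusion_rate + 11.
Linear in infusion_rate, so extremes are at the endpoints: infusion_rate = 0 gives marker = 11; infusion_rate = 6 gives marker = 23.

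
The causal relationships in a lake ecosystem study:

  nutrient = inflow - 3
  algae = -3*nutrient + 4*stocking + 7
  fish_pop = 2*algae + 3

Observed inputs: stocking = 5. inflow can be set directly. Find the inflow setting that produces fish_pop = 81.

Substituting into the algae equation gives algae = -3*inflow + 36.
fish_pop becomes -6*inflow + 75.
Solve -6*inflow + 75 = 81: inflow = (81 - 75) / -6 = -1.

inflow = -1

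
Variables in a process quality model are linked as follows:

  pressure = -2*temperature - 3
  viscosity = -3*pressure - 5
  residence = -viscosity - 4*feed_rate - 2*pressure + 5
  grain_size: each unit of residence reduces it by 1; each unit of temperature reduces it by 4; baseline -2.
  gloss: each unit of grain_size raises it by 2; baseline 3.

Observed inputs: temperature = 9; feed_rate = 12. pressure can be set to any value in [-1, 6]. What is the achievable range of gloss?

-9 to 5

Intervening on pressure fixes its value directly, overriding its dependence on temperature.
Substituting into the residence equation gives residence = pressure - 38.
Substituting into the grain_size equation gives grain_size = -pressure.
So gloss = -2*pressure + 3.
Linear in pressure, so extremes are at the endpoints: pressure = -1 gives gloss = 5; pressure = 6 gives gloss = -9.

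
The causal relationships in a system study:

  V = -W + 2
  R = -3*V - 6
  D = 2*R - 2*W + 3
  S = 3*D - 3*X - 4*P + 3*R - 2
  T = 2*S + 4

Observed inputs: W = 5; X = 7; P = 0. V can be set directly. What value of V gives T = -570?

Intervening on V fixes its value directly, overriding its dependence on W.
Substituting into the D equation gives D = -6*V - 19.
So S = -27*V - 98.
So T = -54*V - 192.
Solve -54*V - 192 = -570: V = (-570 + 192) / -54 = 7.

V = 7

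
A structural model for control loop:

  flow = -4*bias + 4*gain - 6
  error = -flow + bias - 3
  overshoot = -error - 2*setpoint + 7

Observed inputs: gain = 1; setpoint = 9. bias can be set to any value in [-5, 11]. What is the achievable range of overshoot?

-65 to 15

Substituting into the flow equation gives flow = -4*bias - 2.
This gives error = 5*bias - 1.
overshoot becomes -5*bias - 10.
Linear in bias, so extremes are at the endpoints: bias = -5 gives overshoot = 15; bias = 11 gives overshoot = -65.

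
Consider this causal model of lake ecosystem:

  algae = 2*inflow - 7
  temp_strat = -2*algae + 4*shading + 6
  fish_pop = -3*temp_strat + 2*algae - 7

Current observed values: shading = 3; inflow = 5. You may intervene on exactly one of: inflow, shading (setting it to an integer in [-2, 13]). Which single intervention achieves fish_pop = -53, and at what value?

Intervening on inflow: with other inputs at their observed values, fish_pop = 16*inflow - 117. Solving for -53 gives inflow = 4, within [-2, 13].
Intervening on shading: fish_pop = -12*shading - 1. Reaching -53 requires shading = 13/3, not an integer.

set inflow = 4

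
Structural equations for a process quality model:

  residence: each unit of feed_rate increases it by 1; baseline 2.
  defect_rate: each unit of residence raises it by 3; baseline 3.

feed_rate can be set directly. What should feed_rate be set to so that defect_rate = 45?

feed_rate = 12

Substituting into the defect_rate equation gives defect_rate = 3*feed_rate + 9.
Solve 3*feed_rate + 9 = 45: feed_rate = (45 - 9) / 3 = 12.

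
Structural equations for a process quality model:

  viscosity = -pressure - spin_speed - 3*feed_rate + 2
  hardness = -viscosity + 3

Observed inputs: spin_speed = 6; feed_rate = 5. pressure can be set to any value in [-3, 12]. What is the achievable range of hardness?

Substituting into the viscosity equation gives viscosity = -pressure - 19.
hardness becomes pressure + 22.
Linear in pressure, so extremes are at the endpoints: pressure = -3 gives hardness = 19; pressure = 12 gives hardness = 34.

19 to 34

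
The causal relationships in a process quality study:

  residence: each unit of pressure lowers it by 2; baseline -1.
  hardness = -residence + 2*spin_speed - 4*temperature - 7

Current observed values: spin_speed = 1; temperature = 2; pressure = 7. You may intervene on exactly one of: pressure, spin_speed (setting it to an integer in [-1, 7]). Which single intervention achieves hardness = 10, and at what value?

set spin_speed = 5

Intervening on pressure: hardness = 2*pressure - 12. Reaching 10 requires pressure = 11, outside [-1, 7].
Intervening on spin_speed: with other inputs at their observed values, hardness = 2*spin_speed. Solving for 10 gives spin_speed = 5, within [-1, 7].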